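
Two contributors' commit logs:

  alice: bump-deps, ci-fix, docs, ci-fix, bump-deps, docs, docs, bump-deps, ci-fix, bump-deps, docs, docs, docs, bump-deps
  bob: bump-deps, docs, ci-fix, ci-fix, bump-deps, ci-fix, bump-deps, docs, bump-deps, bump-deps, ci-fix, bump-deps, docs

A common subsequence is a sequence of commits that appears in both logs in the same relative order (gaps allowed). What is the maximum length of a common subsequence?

Taking bump-deps [1,1], then ci-fix [2,4], then ci-fix [4,6], then bump-deps [5,7], then docs [6,8], then bump-deps [8,10], then ci-fix [9,11], then bump-deps [10,12], then docs [13,13] gives a common subsequence of length 9. The LCS DP gives dp[14][13] = 9, so this is optimal.

9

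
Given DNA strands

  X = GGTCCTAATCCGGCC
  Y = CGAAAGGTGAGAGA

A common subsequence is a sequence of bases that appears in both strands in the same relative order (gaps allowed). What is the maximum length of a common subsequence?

Match G (X #1, Y #6), then G (X #2, Y #7), then T (X #3, Y #8), then A (X #7, Y #10), then A (X #8, Y #12), then G (X #12, Y #13) — 6 bases in the same relative order in both. dp[15][14] = 6 confirms this is the maximum.

6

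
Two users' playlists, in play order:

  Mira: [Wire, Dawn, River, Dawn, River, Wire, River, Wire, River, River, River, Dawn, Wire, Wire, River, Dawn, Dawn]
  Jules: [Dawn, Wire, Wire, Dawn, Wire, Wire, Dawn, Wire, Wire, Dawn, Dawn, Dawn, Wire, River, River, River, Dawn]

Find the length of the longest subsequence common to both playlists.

Match Wire at Mira[1]=Jules[3]; then Dawn at Mira[2]=Jules[4]; then Dawn at Mira[4]=Jules[7]; then Wire at Mira[6]=Jules[9]; then Wire at Mira[8]=Jules[13]; then River at Mira[10]=Jules[14]; then River at Mira[11]=Jules[15]; then River at Mira[15]=Jules[16]; then Dawn at Mira[17]=Jules[17] — 9 songs in the same relative order in both. Since dp[17][17] = 9, nothing longer is possible.

9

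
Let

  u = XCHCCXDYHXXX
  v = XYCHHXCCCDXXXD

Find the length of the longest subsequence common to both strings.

9

Taking X at u[1]=v[1], C at u[2]=v[3], H at u[3]=v[5], C at u[4]=v[8], C at u[5]=v[9], D at u[7]=v[10], X at u[10]=v[11], X at u[11]=v[12], X at u[12]=v[13] gives a common subsequence of length 9. Since dp[12][14] = 9, nothing longer is possible.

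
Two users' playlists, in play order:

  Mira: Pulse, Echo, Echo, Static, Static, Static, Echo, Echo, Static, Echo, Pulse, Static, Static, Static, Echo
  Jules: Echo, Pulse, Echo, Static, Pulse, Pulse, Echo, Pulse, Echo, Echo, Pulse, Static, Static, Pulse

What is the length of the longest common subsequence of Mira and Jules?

One common subsequence of length 9: Pulse [1,2], Echo [3,3], Static [4,4], Echo [7,7], Echo [8,9], Echo [10,10], Pulse [11,11], Static [12,12], Static [13,13], and the DP table's final entry dp[15][14] is also 9, so no common subsequence is longer.

9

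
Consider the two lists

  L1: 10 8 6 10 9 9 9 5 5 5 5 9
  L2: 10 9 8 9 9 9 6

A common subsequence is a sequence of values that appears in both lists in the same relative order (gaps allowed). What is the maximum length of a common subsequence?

Let dp[i][j] be the LCS length of the first i values of L1 and the first j values of L2. dp[i][j] = dp[i-1][j-1]+1 when the i-th and j-th values match, else max(dp[i-1][j], dp[i][j-1]).
    · 10  9  8  9  9  9  6
 ·  0  0  0  0  0  0  0  0
10  0  1  1  1  1  1  1  1
 8  0  1  1  2  2  2  2  2
 6  0  1  1  2  2  2  2  3
10  0  1  1  2  2  2  2  3
 9  0  1  2  2  3  3  3  3
 9  0  1  2  2  3  4  4  4
 9  0  1  2  2  3  4  5  5
 5  0  1  2  2  3  4  5  5
 5  0  1  2  2  3  4  5  5
 5  0  1  2  2  3  4  5  5
 5  0  1  2  2  3  4  5  5
 9  0  1  2  2  3  4  5  5
dp[12][7] = 5. One LCS (by backtracking along matches): 10, 8, 9, 9, 9.

5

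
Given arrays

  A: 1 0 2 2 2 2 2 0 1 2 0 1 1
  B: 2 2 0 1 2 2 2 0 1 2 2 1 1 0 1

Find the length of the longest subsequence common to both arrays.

10

Taking 2 at A[3]=B[1], 2 at A[4]=B[2], 2 at A[5]=B[5], 2 at A[6]=B[6], 2 at A[7]=B[7], 0 at A[8]=B[8], 1 at A[9]=B[9], 2 at A[10]=B[11], 0 at A[11]=B[14], 1 at A[13]=B[15] gives a common subsequence of length 10. Since dp[13][15] = 10, nothing longer is possible.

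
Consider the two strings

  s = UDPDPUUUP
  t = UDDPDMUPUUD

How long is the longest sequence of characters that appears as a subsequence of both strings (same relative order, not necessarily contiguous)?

7

Pick U [1,1] → D [2,3] → P [3,4] → D [4,5] → P [5,8] → U [6,9] → U [7,10]; all 7 characters appear in both, in order. Since dp[9][11] = 7, nothing longer is possible.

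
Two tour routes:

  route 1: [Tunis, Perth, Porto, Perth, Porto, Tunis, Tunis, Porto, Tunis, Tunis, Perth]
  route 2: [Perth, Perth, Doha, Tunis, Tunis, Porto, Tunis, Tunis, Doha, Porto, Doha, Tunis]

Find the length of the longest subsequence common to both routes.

Match Perth [2,1] → Perth [4,2] → Porto [5,6] → Tunis [6,7] → Tunis [7,8] → Porto [8,10] → Tunis [10,12] — 7 stops in the same relative order in both. Since dp[11][12] = 7, nothing longer is possible.

7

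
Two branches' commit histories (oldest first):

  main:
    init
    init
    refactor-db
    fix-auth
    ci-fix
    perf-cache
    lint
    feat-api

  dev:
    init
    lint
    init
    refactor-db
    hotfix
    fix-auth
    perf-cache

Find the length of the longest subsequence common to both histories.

5

Match init (main #1, dev #1), init (main #2, dev #3), refactor-db (main #3, dev #4), fix-auth (main #4, dev #6), perf-cache (main #6, dev #7) — 5 commits in the same relative order in both. The LCS DP gives dp[8][7] = 5, so this is optimal.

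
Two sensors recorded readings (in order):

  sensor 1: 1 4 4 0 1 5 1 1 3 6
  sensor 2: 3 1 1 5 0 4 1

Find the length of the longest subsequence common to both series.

Let dp[i][j] be the LCS length of the first i values of sensor 1 and the first j values of sensor 2. dp[i][j] = dp[i-1][j-1]+1 when the i-th and j-th values match, else max(dp[i-1][j], dp[i][j-1]).
    ·  3  1  1  5  0  4  1
 ·  0  0  0  0  0  0  0  0
 1  0  0  1  1  1  1  1  1
 4  0  0  1  1  1  1  2  2
 4  0  0  1  1  1  1  2  2
 0  0  0  1  1  1  2  2  2
 1  0  0  1  2  2  2  2  3
 5  0  0  1  2  3  3  3  3
 1  0  0  1  2  3  3  3  4
 1  0  0  1  2  3  3  3  4
 3  0  1  1  2  3  3  3  4
 6  0  1  1  2  3  3  3  4
dp[10][7] = 4. One LCS (by backtracking along matches): 1, 1, 5, 1.

4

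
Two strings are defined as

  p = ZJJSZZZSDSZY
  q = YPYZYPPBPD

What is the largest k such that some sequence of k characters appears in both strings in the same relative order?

Taking Z (p #1, q #4) → D (p #9, q #10) gives a common subsequence of length 2. The LCS DP gives dp[12][10] = 2, so this is optimal.

2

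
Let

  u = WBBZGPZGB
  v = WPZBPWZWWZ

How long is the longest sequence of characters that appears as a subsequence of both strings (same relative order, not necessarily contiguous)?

4

Match W at u[1]=v[1], B at u[2]=v[4], Z at u[4]=v[7], Z at u[7]=v[10] — 4 characters in the same relative order in both. dp[9][10] = 4 confirms this is the maximum.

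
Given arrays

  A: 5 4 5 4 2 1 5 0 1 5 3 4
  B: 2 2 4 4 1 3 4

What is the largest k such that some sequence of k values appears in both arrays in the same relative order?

Pick 4 [2,3] → 4 [4,4] → 1 [9,5] → 3 [11,6] → 4 [12,7]; all 5 values appear in both, in order. dp[12][7] = 5 confirms this is the maximum.

5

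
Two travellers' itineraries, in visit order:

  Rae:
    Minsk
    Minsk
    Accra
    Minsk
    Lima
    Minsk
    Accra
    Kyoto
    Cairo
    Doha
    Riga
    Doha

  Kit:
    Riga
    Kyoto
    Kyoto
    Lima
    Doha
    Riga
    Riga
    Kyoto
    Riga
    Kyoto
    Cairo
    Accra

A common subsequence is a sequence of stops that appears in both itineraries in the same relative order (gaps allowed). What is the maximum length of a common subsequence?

3

One common subsequence of length 3: Lima (Rae #5, Kit #4), Kyoto (Rae #8, Kit #10), Cairo (Rae #9, Kit #11). dp[12][12] = 3 confirms this is the maximum.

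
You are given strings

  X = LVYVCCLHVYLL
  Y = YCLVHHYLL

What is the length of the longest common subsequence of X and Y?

Match Y (X #3, Y #1), then C (X #6, Y #2), then L (X #7, Y #3), then H (X #8, Y #6), then Y (X #10, Y #7), then L (X #11, Y #8), then L (X #12, Y #9) — 7 characters in the same relative order in both. dp[12][9] = 7 confirms this is the maximum.

7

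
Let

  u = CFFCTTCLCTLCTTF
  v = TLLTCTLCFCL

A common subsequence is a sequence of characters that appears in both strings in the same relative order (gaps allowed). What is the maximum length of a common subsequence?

One common subsequence of length 7: T (u #5, v #1), then T (u #6, v #4), then C (u #9, v #5), then T (u #10, v #6), then L (u #11, v #7), then C (u #12, v #8), then F (u #15, v #9). Since dp[15][11] = 7, nothing longer is possible.

7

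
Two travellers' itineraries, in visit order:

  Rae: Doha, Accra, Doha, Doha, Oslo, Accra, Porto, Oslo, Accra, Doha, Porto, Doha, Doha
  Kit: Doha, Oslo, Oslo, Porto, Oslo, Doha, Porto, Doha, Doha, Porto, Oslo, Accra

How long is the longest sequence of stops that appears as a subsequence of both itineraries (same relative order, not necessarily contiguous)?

One common subsequence of length 8: Doha (Rae #1, Kit #1), Oslo (Rae #5, Kit #3), Porto (Rae #7, Kit #4), Oslo (Rae #8, Kit #5), Doha (Rae #10, Kit #6), Porto (Rae #11, Kit #7), Doha (Rae #12, Kit #8), Doha (Rae #13, Kit #9), and the DP table's final entry dp[13][12] is also 8, so no common subsequence is longer.

8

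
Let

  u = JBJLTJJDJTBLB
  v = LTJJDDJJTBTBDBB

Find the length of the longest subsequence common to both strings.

Taking L (u #4, v #1); then T (u #5, v #2); then J (u #6, v #3); then J (u #7, v #4); then D (u #8, v #6); then J (u #9, v #8); then T (u #10, v #11); then B (u #11, v #14); then B (u #13, v #15) gives a common subsequence of length 9. Since dp[13][15] = 9, nothing longer is possible.

9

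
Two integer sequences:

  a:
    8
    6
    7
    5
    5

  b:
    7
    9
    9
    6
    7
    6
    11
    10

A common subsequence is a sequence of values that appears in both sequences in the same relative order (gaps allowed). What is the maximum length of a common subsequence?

Pick 6 (a #2, b #4); then 7 (a #3, b #5); all 2 values appear in both, in order, and the DP table's final entry dp[5][8] is also 2, so no common subsequence is longer.

2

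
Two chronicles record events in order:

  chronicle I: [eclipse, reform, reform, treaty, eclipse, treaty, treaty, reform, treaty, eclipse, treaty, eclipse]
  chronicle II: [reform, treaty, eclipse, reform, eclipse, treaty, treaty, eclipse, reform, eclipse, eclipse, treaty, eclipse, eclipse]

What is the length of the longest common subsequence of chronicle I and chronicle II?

Pick eclipse at chronicle I[1]=chronicle II[3] → reform at chronicle I[3]=chronicle II[4] → eclipse at chronicle I[5]=chronicle II[5] → treaty at chronicle I[6]=chronicle II[6] → treaty at chronicle I[7]=chronicle II[7] → reform at chronicle I[8]=chronicle II[9] → treaty at chronicle I[9]=chronicle II[12] → eclipse at chronicle I[10]=chronicle II[13] → eclipse at chronicle I[12]=chronicle II[14]; all 9 events appear in both, in order. Since dp[12][14] = 9, nothing longer is possible.

9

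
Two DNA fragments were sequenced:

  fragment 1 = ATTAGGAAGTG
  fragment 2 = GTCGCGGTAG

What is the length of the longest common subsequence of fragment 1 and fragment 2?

Pick T (fragment 1 #2, fragment 2 #2); then G (fragment 1 #5, fragment 2 #4); then G (fragment 1 #6, fragment 2 #6); then G (fragment 1 #9, fragment 2 #7); then T (fragment 1 #10, fragment 2 #8); then G (fragment 1 #11, fragment 2 #10); all 6 bases appear in both, in order. Since dp[11][10] = 6, nothing longer is possible.

6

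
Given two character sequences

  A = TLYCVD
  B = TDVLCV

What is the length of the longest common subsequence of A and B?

Taking T (A #1, B #1) → L (A #2, B #4) → C (A #4, B #5) → V (A #5, B #6) gives a common subsequence of length 4. Since dp[6][6] = 4, nothing longer is possible.

4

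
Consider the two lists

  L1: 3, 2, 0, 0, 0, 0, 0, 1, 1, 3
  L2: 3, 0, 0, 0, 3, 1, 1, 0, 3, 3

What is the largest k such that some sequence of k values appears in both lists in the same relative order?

7

Match 3 (L1 #1, L2 #1), 0 (L1 #3, L2 #2), 0 (L1 #4, L2 #3), 0 (L1 #5, L2 #4), 1 (L1 #8, L2 #6), 1 (L1 #9, L2 #7), 3 (L1 #10, L2 #10) — 7 values in the same relative order in both. The LCS DP gives dp[10][10] = 7, so this is optimal.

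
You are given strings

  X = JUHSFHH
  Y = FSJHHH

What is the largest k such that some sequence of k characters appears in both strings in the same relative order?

4

Match J at X[1]=Y[3], H at X[3]=Y[4], H at X[6]=Y[5], H at X[7]=Y[6] — 4 characters in the same relative order in both, and the DP table's final entry dp[7][6] is also 4, so no common subsequence is longer.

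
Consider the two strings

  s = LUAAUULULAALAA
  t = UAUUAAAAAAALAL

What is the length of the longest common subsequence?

8

Match U (s #2, t #1), A (s #4, t #2), U (s #5, t #3), U (s #6, t #4), A (s #10, t #10), A (s #11, t #11), L (s #12, t #12), A (s #13, t #13) — 8 characters in the same relative order in both. Since dp[14][14] = 8, nothing longer is possible.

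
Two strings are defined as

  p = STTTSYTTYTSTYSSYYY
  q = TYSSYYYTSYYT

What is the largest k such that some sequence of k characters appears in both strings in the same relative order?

8

One common subsequence of length 8: S at p[1]=q[3] → S at p[5]=q[4] → Y at p[6]=q[6] → Y at p[9]=q[7] → T at p[10]=q[8] → S at p[11]=q[9] → Y at p[13]=q[10] → Y at p[16]=q[11]. The LCS DP gives dp[18][12] = 8, so this is optimal.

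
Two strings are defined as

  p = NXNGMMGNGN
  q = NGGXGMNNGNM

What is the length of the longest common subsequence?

7

Let dp[i][j] be the LCS length of the first i characters of p and the first j characters of q. dp[i][j] = dp[i-1][j-1]+1 when the i-th and j-th characters match, else max(dp[i-1][j], dp[i][j-1]).
    ·  N  G  G  X  G  M  N  N  G  N  M
 ·  0  0  0  0  0  0  0  0  0  0  0  0
 N  0  1  1  1  1  1  1  1  1  1  1  1
 X  0  1  1  1  2  2  2  2  2  2  2  2
 N  0  1  1  1  2  2  2  3  3  3  3  3
 G  0  1  2  2  2  3  3  3  3  4  4  4
 M  0  1  2  2  2  3  4  4  4  4  4  5
 M  0  1  2  2  2  3  4  4  4  4  4  5
 G  0  1  2  3  3  3  4  4  4  5  5  5
 N  0  1  2  3  3  3  4  5  5  5  6  6
 G  0  1  2  3  3  4  4  5  5  6  6  6
 N  0  1  2  3  3  4  4  5  6  6  7  7
dp[10][11] = 7. One LCS (by backtracking along matches): NXGMNGN.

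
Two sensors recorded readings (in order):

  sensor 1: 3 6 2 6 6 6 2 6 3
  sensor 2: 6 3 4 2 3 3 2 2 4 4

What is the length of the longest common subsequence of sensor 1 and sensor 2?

Let dp[i][j] be the LCS length of the first i values of sensor 1 and the first j values of sensor 2. dp[i][j] = dp[i-1][j-1]+1 when the i-th and j-th values match, else max(dp[i-1][j], dp[i][j-1]).
    ·  6  3  4  2  3  3  2  2  4  4
 ·  0  0  0  0  0  0  0  0  0  0  0
 3  0  0  1  1  1  1  1  1  1  1  1
 6  0  1  1  1  1  1  1  1  1  1  1
 2  0  1  1  1  2  2  2  2  2  2  2
 6  0  1  1  1  2  2  2  2  2  2  2
 6  0  1  1  1  2  2  2  2  2  2  2
 6  0  1  1  1  2  2  2  2  2  2  2
 2  0  1  1  1  2  2  2  3  3  3  3
 6  0  1  1  1  2  2  2  3  3  3  3
 3  0  1  2  2  2  3  3  3  3  3  3
dp[9][10] = 3. One LCS (by backtracking along matches): 3, 2, 2.

3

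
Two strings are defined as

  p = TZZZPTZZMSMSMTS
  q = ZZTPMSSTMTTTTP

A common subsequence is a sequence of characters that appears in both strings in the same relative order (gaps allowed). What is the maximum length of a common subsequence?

8

Taking Z [2,1]; then Z [3,2]; then P [5,4]; then M [9,5]; then S [10,6]; then S [12,7]; then M [13,9]; then T [14,13] gives a common subsequence of length 8. dp[15][14] = 8 confirms this is the maximum.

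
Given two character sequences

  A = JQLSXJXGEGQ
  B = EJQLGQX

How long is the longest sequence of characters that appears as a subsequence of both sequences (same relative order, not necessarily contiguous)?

Let dp[i][j] be the LCS length of the first i characters of A and the first j characters of B. dp[i][j] = dp[i-1][j-1]+1 when the i-th and j-th characters match, else max(dp[i-1][j], dp[i][j-1]).
    ·  E  J  Q  L  G  Q  X
 ·  0  0  0  0  0  0  0  0
 J  0  0  1  1  1  1  1  1
 Q  0  0  1  2  2  2  2  2
 L  0  0  1  2  3  3  3  3
 S  0  0  1  2  3  3  3  3
 X  0  0  1  2  3  3  3  4
 J  0  0  1  2  3  3  3  4
 X  0  0  1  2  3  3  3  4
 G  0  0  1  2  3  4  4  4
 E  0  1  1  2  3  4  4  4
 G  0  1  1  2  3  4  4  4
 Q  0  1  1  2  3  4  5  5
dp[11][7] = 5. One LCS (by backtracking along matches): JQLGQ.

5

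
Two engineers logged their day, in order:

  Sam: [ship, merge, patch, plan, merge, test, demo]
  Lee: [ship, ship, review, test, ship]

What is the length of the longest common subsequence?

2

Taking ship at Sam[1]=Lee[2]; then test at Sam[6]=Lee[4] gives a common subsequence of length 2, and the DP table's final entry dp[7][5] is also 2, so no common subsequence is longer.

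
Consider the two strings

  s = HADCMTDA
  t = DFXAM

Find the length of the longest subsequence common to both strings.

2

Let dp[i][j] be the LCS length of the first i characters of s and the first j characters of t. dp[i][j] = dp[i-1][j-1]+1 when the i-th and j-th characters match, else max(dp[i-1][j], dp[i][j-1]).
    ·  D  F  X  A  M
 ·  0  0  0  0  0  0
 H  0  0  0  0  0  0
 A  0  0  0  0  1  1
 D  0  1  1  1  1  1
 C  0  1  1  1  1  1
 M  0  1  1  1  1  2
 T  0  1  1  1  1  2
 D  0  1  1  1  1  2
 A  0  1  1  1  2  2
dp[8][5] = 2. One LCS (by backtracking along matches): AM.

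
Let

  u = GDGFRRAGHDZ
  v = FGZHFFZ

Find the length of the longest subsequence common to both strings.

4

Let dp[i][j] be the LCS length of the first i characters of u and the first j characters of v. dp[i][j] = dp[i-1][j-1]+1 when the i-th and j-th characters match, else max(dp[i-1][j], dp[i][j-1]).
    ·  F  G  Z  H  F  F  Z
 ·  0  0  0  0  0  0  0  0
 G  0  0  1  1  1  1  1  1
 D  0  0  1  1  1  1  1  1
 G  0  0  1  1  1  1  1  1
 F  0  1  1  1  1  2  2  2
 R  0  1  1  1  1  2  2  2
 R  0  1  1  1  1  2  2  2
 A  0  1  1  1  1  2  2  2
 G  0  1  2  2  2  2  2  2
 H  0  1  2  2  3  3  3  3
 D  0  1  2  2  3  3  3  3
 Z  0  1  2  3  3  3  3  4
dp[11][7] = 4. One LCS (by backtracking along matches): FGHZ.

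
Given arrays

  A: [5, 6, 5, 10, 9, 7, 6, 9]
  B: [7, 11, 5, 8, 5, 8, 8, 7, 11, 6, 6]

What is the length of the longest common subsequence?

4

Match 5 at A[1]=B[3]; then 5 at A[3]=B[5]; then 7 at A[6]=B[8]; then 6 at A[7]=B[11] — 4 values in the same relative order in both. The LCS DP gives dp[8][11] = 4, so this is optimal.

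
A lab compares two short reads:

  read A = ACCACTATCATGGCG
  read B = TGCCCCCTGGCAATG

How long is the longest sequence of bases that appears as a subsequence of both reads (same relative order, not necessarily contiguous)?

9

Pick C [2,4] → C [3,5] → C [5,6] → C [9,7] → T [11,8] → G [12,9] → G [13,10] → C [14,11] → G [15,15]; all 9 bases appear in both, in order, and the DP table's final entry dp[15][15] is also 9, so no common subsequence is longer.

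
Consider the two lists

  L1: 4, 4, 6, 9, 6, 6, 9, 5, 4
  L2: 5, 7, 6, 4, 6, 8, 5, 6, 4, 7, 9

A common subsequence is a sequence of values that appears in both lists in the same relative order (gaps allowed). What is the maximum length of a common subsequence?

One common subsequence of length 4: 4 (L1 #2, L2 #4), 6 (L1 #3, L2 #5), 6 (L1 #5, L2 #8), 9 (L1 #7, L2 #11). The LCS DP gives dp[9][11] = 4, so this is optimal.

4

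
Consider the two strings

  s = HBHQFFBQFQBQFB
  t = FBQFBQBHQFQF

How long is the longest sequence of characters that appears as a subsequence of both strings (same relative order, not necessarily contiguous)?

8

Pick B (s #2, t #2), Q (s #4, t #3), F (s #5, t #4), B (s #7, t #7), Q (s #8, t #9), F (s #9, t #10), Q (s #12, t #11), F (s #13, t #12); all 8 characters appear in both, in order. Since dp[14][12] = 8, nothing longer is possible.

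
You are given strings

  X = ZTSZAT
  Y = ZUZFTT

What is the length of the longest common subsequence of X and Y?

Match Z at X[1]=Y[3], T at X[2]=Y[5], T at X[6]=Y[6] — 3 characters in the same relative order in both. Since dp[6][6] = 3, nothing longer is possible.

3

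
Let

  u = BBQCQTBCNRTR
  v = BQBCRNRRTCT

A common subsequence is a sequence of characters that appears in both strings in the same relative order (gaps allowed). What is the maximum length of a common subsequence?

Let dp[i][j] be the LCS length of the first i characters of u and the first j characters of v. dp[i][j] = dp[i-1][j-1]+1 when the i-th and j-th characters match, else max(dp[i-1][j], dp[i][j-1]).
    ·  B  Q  B  C  R  N  R  R  T  C  T
 ·  0  0  0  0  0  0  0  0  0  0  0  0
 B  0  1  1  1  1  1  1  1  1  1  1  1
 B  0  1  1  2  2  2  2  2  2  2  2  2
 Q  0  1  2  2  2  2  2  2  2  2  2  2
 C  0  1  2  2  3  3  3  3  3  3  3  3
 Q  0  1  2  2  3  3  3  3  3  3  3  3
 T  0  1  2  2  3  3  3  3  3  4  4  4
 B  0  1  2  3  3  3  3  3  3  4  4  4
 C  0  1  2  3  4  4  4  4  4  4  5  5
 N  0  1  2  3  4  4  5  5  5  5  5  5
 R  0  1  2  3  4  5  5  6  6  6  6  6
 T  0  1  2  3  4  5  5  6  6  7  7  7
 R  0  1  2  3  4  5  5  6  7  7  7  7
dp[12][11] = 7. One LCS (by backtracking along matches): BQBCNRT.

7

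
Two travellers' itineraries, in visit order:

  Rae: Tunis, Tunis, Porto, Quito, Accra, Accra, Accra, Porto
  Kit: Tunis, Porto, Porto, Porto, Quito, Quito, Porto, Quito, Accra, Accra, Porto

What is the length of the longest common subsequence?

6

Pick Tunis [1,1], then Porto [3,7], then Quito [4,8], then Accra [6,9], then Accra [7,10], then Porto [8,11]; all 6 stops appear in both, in order. The LCS DP gives dp[8][11] = 6, so this is optimal.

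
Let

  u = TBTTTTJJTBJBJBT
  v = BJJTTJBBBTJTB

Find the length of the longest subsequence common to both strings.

8

Taking B at u[2]=v[1], then T at u[5]=v[4], then T at u[6]=v[5], then J at u[7]=v[6], then B at u[10]=v[8], then B at u[12]=v[9], then J at u[13]=v[11], then B at u[14]=v[13] gives a common subsequence of length 8. dp[15][13] = 8 confirms this is the maximum.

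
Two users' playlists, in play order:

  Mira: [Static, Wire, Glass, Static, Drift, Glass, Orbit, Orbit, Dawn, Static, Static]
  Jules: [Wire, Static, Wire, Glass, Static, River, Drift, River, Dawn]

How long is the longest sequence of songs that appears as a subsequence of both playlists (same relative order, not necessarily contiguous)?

6

Taking Static (Mira #1, Jules #2) → Wire (Mira #2, Jules #3) → Glass (Mira #3, Jules #4) → Static (Mira #4, Jules #5) → Drift (Mira #5, Jules #7) → Dawn (Mira #9, Jules #9) gives a common subsequence of length 6. Since dp[11][9] = 6, nothing longer is possible.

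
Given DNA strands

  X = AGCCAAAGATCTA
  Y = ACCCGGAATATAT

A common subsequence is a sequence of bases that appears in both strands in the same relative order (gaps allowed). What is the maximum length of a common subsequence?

8

Taking A [1,1], C [3,3], C [4,4], A [5,7], A [6,8], A [7,10], A [9,12], T [12,13] gives a common subsequence of length 8, and the DP table's final entry dp[13][13] is also 8, so no common subsequence is longer.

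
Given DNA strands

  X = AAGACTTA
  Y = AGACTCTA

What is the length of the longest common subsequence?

7

Taking A [2,1], then G [3,2], then A [4,3], then C [5,4], then T [6,5], then T [7,7], then A [8,8] gives a common subsequence of length 7. dp[8][8] = 7 confirms this is the maximum.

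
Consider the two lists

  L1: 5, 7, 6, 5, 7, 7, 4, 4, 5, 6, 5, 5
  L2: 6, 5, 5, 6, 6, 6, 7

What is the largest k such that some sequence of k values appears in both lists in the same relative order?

Taking 6 (L1 #3, L2 #1), 5 (L1 #4, L2 #2), 5 (L1 #9, L2 #3), 6 (L1 #10, L2 #6) gives a common subsequence of length 4, and the DP table's final entry dp[12][7] is also 4, so no common subsequence is longer.

4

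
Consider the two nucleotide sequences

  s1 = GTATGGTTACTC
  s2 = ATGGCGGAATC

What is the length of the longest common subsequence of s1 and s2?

Match A at s1[3]=s2[1], T at s1[4]=s2[2], G at s1[5]=s2[6], G at s1[6]=s2[7], A at s1[9]=s2[9], T at s1[11]=s2[10], C at s1[12]=s2[11] — 7 bases in the same relative order in both. dp[12][11] = 7 confirms this is the maximum.

7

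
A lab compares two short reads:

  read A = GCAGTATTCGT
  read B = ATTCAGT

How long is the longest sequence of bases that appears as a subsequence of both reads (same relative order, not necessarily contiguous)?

6

Let dp[i][j] be the LCS length of the first i bases of read A and the first j bases of read B. dp[i][j] = dp[i-1][j-1]+1 when the i-th and j-th bases match, else max(dp[i-1][j], dp[i][j-1]).
    ·  A  T  T  C  A  G  T
 ·  0  0  0  0  0  0  0  0
 G  0  0  0  0  0  0  1  1
 C  0  0  0  0  1  1  1  1
 A  0  1  1  1  1  2  2  2
 G  0  1  1  1  1  2  3  3
 T  0  1  2  2  2  2  3  4
 A  0  1  2  2  2  3  3  4
 T  0  1  2  3  3  3  3  4
 T  0  1  2  3  3  3  3  4
 C  0  1  2  3  4  4  4  4
 G  0  1  2  3  4  4  5  5
 T  0  1  2  3  4  4  5  6
dp[11][7] = 6. One LCS (by backtracking along matches): ATTCGT.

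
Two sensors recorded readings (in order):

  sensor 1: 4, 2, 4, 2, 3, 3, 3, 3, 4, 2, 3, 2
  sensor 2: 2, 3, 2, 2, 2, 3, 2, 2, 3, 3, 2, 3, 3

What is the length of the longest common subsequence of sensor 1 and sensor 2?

Match 2 at sensor 1[2]=sensor 2[4], then 2 at sensor 1[4]=sensor 2[5], then 3 at sensor 1[5]=sensor 2[6], then 3 at sensor 1[6]=sensor 2[9], then 3 at sensor 1[7]=sensor 2[10], then 3 at sensor 1[8]=sensor 2[12], then 3 at sensor 1[11]=sensor 2[13] — 7 values in the same relative order in both. dp[12][13] = 7 confirms this is the maximum.

7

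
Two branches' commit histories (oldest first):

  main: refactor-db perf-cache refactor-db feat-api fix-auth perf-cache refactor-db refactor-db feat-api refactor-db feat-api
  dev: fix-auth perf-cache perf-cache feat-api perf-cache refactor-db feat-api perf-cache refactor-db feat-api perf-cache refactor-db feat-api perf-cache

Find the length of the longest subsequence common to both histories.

Match perf-cache (main #2, dev #5), then refactor-db (main #3, dev #6), then feat-api (main #4, dev #7), then perf-cache (main #6, dev #8), then refactor-db (main #8, dev #9), then feat-api (main #9, dev #10), then refactor-db (main #10, dev #12), then feat-api (main #11, dev #13) — 8 commits in the same relative order in both, and the DP table's final entry dp[11][14] is also 8, so no common subsequence is longer.

8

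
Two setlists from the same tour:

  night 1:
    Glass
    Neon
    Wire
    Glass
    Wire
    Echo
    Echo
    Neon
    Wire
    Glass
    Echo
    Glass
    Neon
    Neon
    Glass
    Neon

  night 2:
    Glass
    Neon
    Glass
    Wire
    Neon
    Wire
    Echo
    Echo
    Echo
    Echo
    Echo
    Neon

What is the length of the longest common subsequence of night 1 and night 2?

Pick Glass (night 1 #1, night 2 #1); then Neon (night 1 #2, night 2 #2); then Wire (night 1 #3, night 2 #4); then Wire (night 1 #5, night 2 #6); then Echo (night 1 #6, night 2 #9); then Echo (night 1 #7, night 2 #10); then Echo (night 1 #11, night 2 #11); then Neon (night 1 #16, night 2 #12); all 8 songs appear in both, in order. Since dp[16][12] = 8, nothing longer is possible.

8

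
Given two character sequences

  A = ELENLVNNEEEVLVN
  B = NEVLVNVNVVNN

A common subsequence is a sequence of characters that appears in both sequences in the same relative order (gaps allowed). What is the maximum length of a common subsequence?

8

Pick E [1,2], then L [2,4], then N [4,6], then V [6,7], then N [8,8], then V [12,9], then V [14,10], then N [15,12]; all 8 characters appear in both, in order. Since dp[15][12] = 8, nothing longer is possible.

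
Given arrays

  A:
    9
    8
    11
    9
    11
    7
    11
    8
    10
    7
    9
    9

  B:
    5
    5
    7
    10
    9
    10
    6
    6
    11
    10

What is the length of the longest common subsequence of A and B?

Match 9 at A[1]=B[5] → 11 at A[7]=B[9] → 10 at A[9]=B[10] — 3 values in the same relative order in both. dp[12][10] = 3 confirms this is the maximum.

3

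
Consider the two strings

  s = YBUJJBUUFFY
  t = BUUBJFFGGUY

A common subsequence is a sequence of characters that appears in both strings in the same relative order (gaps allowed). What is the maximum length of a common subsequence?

6

One common subsequence of length 6: B (s #2, t #1); then U (s #3, t #3); then J (s #5, t #5); then F (s #9, t #6); then F (s #10, t #7); then Y (s #11, t #11), and the DP table's final entry dp[11][11] is also 6, so no common subsequence is longer.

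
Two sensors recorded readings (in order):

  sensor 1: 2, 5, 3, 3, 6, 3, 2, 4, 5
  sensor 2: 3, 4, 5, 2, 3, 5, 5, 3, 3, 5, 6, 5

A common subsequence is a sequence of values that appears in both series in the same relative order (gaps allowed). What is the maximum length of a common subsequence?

6

Taking 2 (sensor 1 #1, sensor 2 #4) → 5 (sensor 1 #2, sensor 2 #7) → 3 (sensor 1 #3, sensor 2 #8) → 3 (sensor 1 #4, sensor 2 #9) → 6 (sensor 1 #5, sensor 2 #11) → 5 (sensor 1 #9, sensor 2 #12) gives a common subsequence of length 6. Since dp[9][12] = 6, nothing longer is possible.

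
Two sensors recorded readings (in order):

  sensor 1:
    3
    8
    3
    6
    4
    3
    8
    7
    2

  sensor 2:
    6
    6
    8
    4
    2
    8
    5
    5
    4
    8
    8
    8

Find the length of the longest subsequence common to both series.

Let dp[i][j] be the LCS length of the first i values of sensor 1 and the first j values of sensor 2. dp[i][j] = dp[i-1][j-1]+1 when the i-th and j-th values match, else max(dp[i-1][j], dp[i][j-1]).
    ·  6  6  8  4  2  8  5  5  4  8  8  8
 ·  0  0  0  0  0  0  0  0  0  0  0  0  0
 3  0  0  0  0  0  0  0  0  0  0  0  0  0
 8  0  0  0  1  1  1  1  1  1  1  1  1  1
 3  0  0  0  1  1  1  1  1  1  1  1  1  1
 6  0  1  1  1  1  1  1  1  1  1  1  1  1
 4  0  1  1  1  2  2  2  2  2  2  2  2  2
 3  0  1  1  1  2  2  2  2  2  2  2  2  2
 8  0  1  1  2  2  2  3  3  3  3  3  3  3
 7  0  1  1  2  2  2  3  3  3  3  3  3  3
 2  0  1  1  2  2  3  3  3  3  3  3  3  3
dp[9][12] = 3. One LCS (by backtracking along matches): 8, 4, 8.

3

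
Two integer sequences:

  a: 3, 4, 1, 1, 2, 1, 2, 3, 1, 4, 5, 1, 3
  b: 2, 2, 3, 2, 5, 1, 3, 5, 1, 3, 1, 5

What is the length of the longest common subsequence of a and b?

7

Match 3 at a[1]=b[3], then 2 at a[5]=b[4], then 1 at a[6]=b[6], then 3 at a[8]=b[7], then 5 at a[11]=b[8], then 1 at a[12]=b[9], then 3 at a[13]=b[10] — 7 values in the same relative order in both. dp[13][12] = 7 confirms this is the maximum.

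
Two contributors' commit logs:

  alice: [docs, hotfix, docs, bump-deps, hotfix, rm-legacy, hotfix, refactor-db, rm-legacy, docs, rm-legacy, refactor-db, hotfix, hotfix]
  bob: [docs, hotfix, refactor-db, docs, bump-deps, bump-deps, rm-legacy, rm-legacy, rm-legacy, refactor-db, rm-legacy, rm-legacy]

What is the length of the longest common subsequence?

8

One common subsequence of length 8: docs (alice #1, bob #1), hotfix (alice #2, bob #2), docs (alice #3, bob #4), bump-deps (alice #4, bob #6), rm-legacy (alice #6, bob #9), refactor-db (alice #8, bob #10), rm-legacy (alice #9, bob #11), rm-legacy (alice #11, bob #12). dp[14][12] = 8 confirms this is the maximum.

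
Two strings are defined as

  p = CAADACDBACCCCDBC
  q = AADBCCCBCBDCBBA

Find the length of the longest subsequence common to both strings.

10

Match A at p[3]=q[1], A at p[5]=q[2], D at p[7]=q[3], B at p[8]=q[4], C at p[10]=q[5], C at p[11]=q[6], C at p[12]=q[7], C at p[13]=q[9], D at p[14]=q[11], B at p[15]=q[14] — 10 characters in the same relative order in both. dp[16][15] = 10 confirms this is the maximum.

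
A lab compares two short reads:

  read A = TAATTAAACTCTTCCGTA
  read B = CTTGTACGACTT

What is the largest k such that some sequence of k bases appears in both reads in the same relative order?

8

Taking T (read A #1, read B #2) → T (read A #4, read B #3) → T (read A #5, read B #5) → A (read A #6, read B #6) → A (read A #8, read B #9) → C (read A #11, read B #10) → T (read A #13, read B #11) → T (read A #17, read B #12) gives a common subsequence of length 8. Since dp[18][12] = 8, nothing longer is possible.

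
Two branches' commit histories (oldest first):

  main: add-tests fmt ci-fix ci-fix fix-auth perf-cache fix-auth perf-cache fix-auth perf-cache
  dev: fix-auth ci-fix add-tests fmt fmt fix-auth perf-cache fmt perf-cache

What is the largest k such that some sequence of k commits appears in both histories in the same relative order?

Taking add-tests [1,3], then fmt [2,5], then fix-auth [5,6], then perf-cache [6,7], then perf-cache [10,9] gives a common subsequence of length 5. The LCS DP gives dp[10][9] = 5, so this is optimal.

5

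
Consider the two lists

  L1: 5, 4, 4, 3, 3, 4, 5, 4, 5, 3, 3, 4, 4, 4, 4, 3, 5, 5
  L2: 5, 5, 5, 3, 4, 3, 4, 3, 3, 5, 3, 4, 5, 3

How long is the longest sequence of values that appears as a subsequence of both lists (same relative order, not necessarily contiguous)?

9

Taking 5 at L1[1]=L2[3]; then 4 at L1[2]=L2[5]; then 4 at L1[3]=L2[7]; then 3 at L1[4]=L2[8]; then 3 at L1[5]=L2[9]; then 5 at L1[7]=L2[10]; then 4 at L1[8]=L2[12]; then 5 at L1[9]=L2[13]; then 3 at L1[16]=L2[14] gives a common subsequence of length 9. dp[18][14] = 9 confirms this is the maximum.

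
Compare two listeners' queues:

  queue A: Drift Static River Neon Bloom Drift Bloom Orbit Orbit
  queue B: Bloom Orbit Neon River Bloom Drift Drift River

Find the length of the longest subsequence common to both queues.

3

Pick River [3,4], then Bloom [5,5], then Drift [6,7]; all 3 songs appear in both, in order. dp[9][8] = 3 confirms this is the maximum.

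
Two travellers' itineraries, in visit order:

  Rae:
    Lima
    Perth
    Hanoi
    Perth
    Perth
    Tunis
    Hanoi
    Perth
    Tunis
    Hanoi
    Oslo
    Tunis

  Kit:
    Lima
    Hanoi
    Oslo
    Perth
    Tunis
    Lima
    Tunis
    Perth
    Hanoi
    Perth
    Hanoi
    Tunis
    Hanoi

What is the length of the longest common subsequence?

One common subsequence of length 8: Lima (Rae #1, Kit #1), Hanoi (Rae #3, Kit #2), Perth (Rae #4, Kit #4), Perth (Rae #5, Kit #8), Hanoi (Rae #7, Kit #9), Perth (Rae #8, Kit #10), Tunis (Rae #9, Kit #12), Hanoi (Rae #10, Kit #13). dp[12][13] = 8 confirms this is the maximum.

8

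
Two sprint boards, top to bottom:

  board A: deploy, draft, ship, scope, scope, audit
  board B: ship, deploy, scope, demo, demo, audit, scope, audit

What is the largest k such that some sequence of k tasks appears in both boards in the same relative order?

One common subsequence of length 4: deploy at board A[1]=board B[2]; then scope at board A[4]=board B[3]; then scope at board A[5]=board B[7]; then audit at board A[6]=board B[8]. dp[6][8] = 4 confirms this is the maximum.

4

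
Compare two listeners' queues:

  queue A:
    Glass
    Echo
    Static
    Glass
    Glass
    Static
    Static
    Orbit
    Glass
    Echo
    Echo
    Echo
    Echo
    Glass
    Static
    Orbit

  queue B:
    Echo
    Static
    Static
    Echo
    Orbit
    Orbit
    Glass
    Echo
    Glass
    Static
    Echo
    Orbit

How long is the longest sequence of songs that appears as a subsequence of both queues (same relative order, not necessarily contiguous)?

9

Match Echo at queue A[2]=queue B[1], Static at queue A[3]=queue B[2], Static at queue A[6]=queue B[3], Orbit at queue A[8]=queue B[6], Glass at queue A[9]=queue B[7], Echo at queue A[13]=queue B[8], Glass at queue A[14]=queue B[9], Static at queue A[15]=queue B[10], Orbit at queue A[16]=queue B[12] — 9 songs in the same relative order in both. Since dp[16][12] = 9, nothing longer is possible.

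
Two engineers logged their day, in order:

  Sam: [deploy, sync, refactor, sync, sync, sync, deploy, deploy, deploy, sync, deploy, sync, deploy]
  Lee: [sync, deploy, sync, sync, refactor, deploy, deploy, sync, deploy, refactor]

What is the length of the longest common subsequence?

Pick deploy [1,2] → sync [2,4] → refactor [3,5] → deploy [8,6] → deploy [9,7] → sync [10,8] → deploy [11,9]; all 7 tasks appear in both, in order, and the DP table's final entry dp[13][10] is also 7, so no common subsequence is longer.

7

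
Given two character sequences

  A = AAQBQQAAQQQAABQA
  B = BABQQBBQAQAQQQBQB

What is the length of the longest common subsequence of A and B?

11

Match A (A #1, B #2), Q (A #3, B #5), B (A #4, B #7), Q (A #5, B #8), Q (A #6, B #10), A (A #8, B #11), Q (A #9, B #12), Q (A #10, B #13), Q (A #11, B #14), B (A #14, B #15), Q (A #15, B #16) — 11 characters in the same relative order in both. The LCS DP gives dp[16][17] = 11, so this is optimal.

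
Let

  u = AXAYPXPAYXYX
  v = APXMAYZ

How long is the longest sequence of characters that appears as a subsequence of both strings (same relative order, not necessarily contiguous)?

5

Let dp[i][j] be the LCS length of the first i characters of u and the first j characters of v. dp[i][j] = dp[i-1][j-1]+1 when the i-th and j-th characters match, else max(dp[i-1][j], dp[i][j-1]).
    ·  A  P  X  M  A  Y  Z
 ·  0  0  0  0  0  0  0  0
 A  0  1  1  1  1  1  1  1
 X  0  1  1  2  2  2  2  2
 A  0  1  1  2  2  3  3  3
 Y  0  1  1  2  2  3  4  4
 P  0  1  2  2  2  3  4  4
 X  0  1  2  3  3  3  4  4
 P  0  1  2  3  3  3  4  4
 A  0  1  2  3  3  4  4  4
 Y  0  1  2  3  3  4  5  5
 X  0  1  2  3  3  4  5  5
 Y  0  1  2  3  3  4  5  5
 X  0  1  2  3  3  4  5  5
dp[12][7] = 5. One LCS (by backtracking along matches): APXAY.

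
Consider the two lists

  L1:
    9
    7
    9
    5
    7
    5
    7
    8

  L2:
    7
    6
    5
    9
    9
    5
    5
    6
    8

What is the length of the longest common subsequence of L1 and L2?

5

Let dp[i][j] be the LCS length of the first i values of L1 and the first j values of L2. dp[i][j] = dp[i-1][j-1]+1 when the i-th and j-th values match, else max(dp[i-1][j], dp[i][j-1]).
    ·  7  6  5  9  9  5  5  6  8
 ·  0  0  0  0  0  0  0  0  0  0
 9  0  0  0  0  1  1  1  1  1  1
 7  0  1  1  1  1  1  1  1  1  1
 9  0  1  1  1  2  2  2  2  2  2
 5  0  1  1  2  2  2  3  3  3  3
 7  0  1  1  2  2  2  3  3  3  3
 5  0  1  1  2  2  2  3  4  4  4
 7  0  1  1  2  2  2  3  4  4  4
 8  0  1  1  2  2  2  3  4  4  5
dp[8][9] = 5. One LCS (by backtracking along matches): 9, 9, 5, 5, 8.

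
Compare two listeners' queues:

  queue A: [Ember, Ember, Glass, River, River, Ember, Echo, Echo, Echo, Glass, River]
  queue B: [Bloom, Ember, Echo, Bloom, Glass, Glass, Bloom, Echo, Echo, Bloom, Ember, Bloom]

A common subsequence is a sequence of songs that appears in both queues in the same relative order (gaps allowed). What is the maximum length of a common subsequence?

4

Taking Ember at queue A[1]=queue B[2] → Glass at queue A[3]=queue B[6] → Echo at queue A[7]=queue B[8] → Echo at queue A[8]=queue B[9] gives a common subsequence of length 4, and the DP table's final entry dp[11][12] is also 4, so no common subsequence is longer.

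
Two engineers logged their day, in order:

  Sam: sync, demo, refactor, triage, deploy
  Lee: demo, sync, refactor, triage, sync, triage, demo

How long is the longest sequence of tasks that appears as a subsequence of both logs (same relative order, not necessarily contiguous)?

3

Match sync (Sam #1, Lee #2), then refactor (Sam #3, Lee #3), then triage (Sam #4, Lee #6) — 3 tasks in the same relative order in both, and the DP table's final entry dp[5][7] is also 3, so no common subsequence is longer.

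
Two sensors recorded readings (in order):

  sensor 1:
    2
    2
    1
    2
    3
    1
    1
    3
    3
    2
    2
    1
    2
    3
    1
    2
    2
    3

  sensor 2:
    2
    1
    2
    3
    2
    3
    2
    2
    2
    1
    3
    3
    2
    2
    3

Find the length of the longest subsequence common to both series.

12

Pick 2 at sensor 1[2]=sensor 2[1]; then 1 at sensor 1[3]=sensor 2[2]; then 2 at sensor 1[4]=sensor 2[3]; then 3 at sensor 1[5]=sensor 2[4]; then 3 at sensor 1[8]=sensor 2[6]; then 2 at sensor 1[10]=sensor 2[8]; then 2 at sensor 1[11]=sensor 2[9]; then 1 at sensor 1[12]=sensor 2[10]; then 3 at sensor 1[14]=sensor 2[12]; then 2 at sensor 1[16]=sensor 2[13]; then 2 at sensor 1[17]=sensor 2[14]; then 3 at sensor 1[18]=sensor 2[15]; all 12 values appear in both, in order. The LCS DP gives dp[18][15] = 12, so this is optimal.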